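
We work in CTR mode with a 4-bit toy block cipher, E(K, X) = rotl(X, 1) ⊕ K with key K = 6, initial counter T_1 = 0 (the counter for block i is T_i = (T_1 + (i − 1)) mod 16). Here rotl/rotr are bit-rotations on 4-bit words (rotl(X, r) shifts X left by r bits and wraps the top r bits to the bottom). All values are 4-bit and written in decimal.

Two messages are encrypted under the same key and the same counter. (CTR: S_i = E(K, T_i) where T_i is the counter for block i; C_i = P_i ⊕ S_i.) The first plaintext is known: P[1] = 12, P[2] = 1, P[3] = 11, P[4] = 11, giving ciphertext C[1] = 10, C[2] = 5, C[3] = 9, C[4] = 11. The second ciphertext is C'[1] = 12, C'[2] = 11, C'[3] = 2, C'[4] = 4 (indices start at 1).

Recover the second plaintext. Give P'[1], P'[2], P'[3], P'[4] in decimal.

P'[1] = 10, P'[2] = 15, P'[3] = 0, P'[4] = 4

In CTR with a reused counter, both messages share the same keystream S_i, so C_i ⊕ C'_i = P_i ⊕ P'_i and thus P'_i = P_i ⊕ C_i ⊕ C'_i.
P'[1]: 12 ⊕ 10 ⊕ 12 = 10.
P'[2]: 1 ⊕ 5 ⊕ 11 = 15.
P'[3]: 11 ⊕ 9 ⊕ 2 = 0.
P'[4]: 11 ⊕ 11 ⊕ 4 = 4.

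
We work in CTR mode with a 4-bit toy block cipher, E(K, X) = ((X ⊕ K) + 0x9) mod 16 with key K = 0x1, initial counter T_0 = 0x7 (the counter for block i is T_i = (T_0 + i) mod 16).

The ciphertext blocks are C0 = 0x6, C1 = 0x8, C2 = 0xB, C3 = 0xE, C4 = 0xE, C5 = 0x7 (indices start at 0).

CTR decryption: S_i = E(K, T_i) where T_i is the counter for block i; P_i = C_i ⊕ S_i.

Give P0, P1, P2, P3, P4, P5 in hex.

P0: T = 0x7, S = E(K, T) = 0xF; 0x6 ⊕ 0xF = 0x9.
P1: T = 0x8, S = E(K, T) = 0x2; 0x8 ⊕ 0x2 = 0xA.
P2: T = 0x9, S = E(K, T) = 0x1; 0xB ⊕ 0x1 = 0xA.
P3: T = 0xA, S = E(K, T) = 0x4; 0xE ⊕ 0x4 = 0xA.
P4: T = 0xB, S = E(K, T) = 0x3; 0xE ⊕ 0x3 = 0xD.
P5: T = 0xC, S = E(K, T) = 0x6; 0x7 ⊕ 0x6 = 0x1.

P0 = 0x9, P1 = 0xA, P2 = 0xA, P3 = 0xA, P4 = 0xD, P5 = 0x1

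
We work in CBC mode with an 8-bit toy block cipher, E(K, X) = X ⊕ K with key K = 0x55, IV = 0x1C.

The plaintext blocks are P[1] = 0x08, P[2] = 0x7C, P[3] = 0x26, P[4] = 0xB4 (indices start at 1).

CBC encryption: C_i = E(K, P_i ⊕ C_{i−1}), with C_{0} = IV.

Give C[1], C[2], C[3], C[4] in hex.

C[1]: P[1] ⊕ 0x1C = 0x14; E(K, 0x14) = 0x41.
C[2]: P[2] ⊕ 0x41 = 0x3D; E(K, 0x3D) = 0x68.
C[3]: P[3] ⊕ 0x68 = 0x4E; E(K, 0x4E) = 0x1B.
C[4]: P[4] ⊕ 0x1B = 0xAF; E(K, 0xAF) = 0xFA.

C[1] = 0x41, C[2] = 0x68, C[3] = 0x1B, C[4] = 0xFA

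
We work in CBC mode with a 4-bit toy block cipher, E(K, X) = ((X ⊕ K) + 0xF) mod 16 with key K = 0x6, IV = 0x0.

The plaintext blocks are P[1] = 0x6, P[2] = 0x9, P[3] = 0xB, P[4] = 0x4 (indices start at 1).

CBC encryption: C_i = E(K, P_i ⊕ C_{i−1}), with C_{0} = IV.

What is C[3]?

C[3] = 0x1

C[1]: P[1] ⊕ 0x0 = 0x6; E(K, 0x6) = 0xF.
C[2]: P[2] ⊕ 0xF = 0x6; E(K, 0x6) = 0xF.
C[3]: P[3] ⊕ 0xF = 0x4; E(K, 0x4) = 0x1.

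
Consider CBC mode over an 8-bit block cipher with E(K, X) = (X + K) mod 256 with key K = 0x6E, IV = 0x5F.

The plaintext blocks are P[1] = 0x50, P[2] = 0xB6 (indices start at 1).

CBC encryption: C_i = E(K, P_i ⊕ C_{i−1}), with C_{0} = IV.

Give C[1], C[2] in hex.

C[1] = 0x7D, C[2] = 0x39

C[1]: P[1] ⊕ 0x5F = 0x0F; E(K, 0x0F) = 0x7D.
C[2]: P[2] ⊕ 0x7D = 0xCB; E(K, 0xCB) = 0x39.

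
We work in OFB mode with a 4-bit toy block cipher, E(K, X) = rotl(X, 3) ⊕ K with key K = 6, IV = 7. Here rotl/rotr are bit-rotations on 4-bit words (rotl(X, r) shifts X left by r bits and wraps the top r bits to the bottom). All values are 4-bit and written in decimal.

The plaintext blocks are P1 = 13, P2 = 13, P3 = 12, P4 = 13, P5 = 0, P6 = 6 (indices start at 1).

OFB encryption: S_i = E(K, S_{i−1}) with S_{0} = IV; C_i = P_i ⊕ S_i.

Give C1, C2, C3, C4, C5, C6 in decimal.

C1: S = E(K, 7) = 13; 13 ⊕ 13 = 0.
C2: S = E(K, 13) = 8; 13 ⊕ 8 = 5.
C3: S = E(K, 8) = 2; 12 ⊕ 2 = 14.
C4: S = E(K, 2) = 7; 13 ⊕ 7 = 10.
C5: S = E(K, 7) = 13; 0 ⊕ 13 = 13.
C6: S = E(K, 13) = 8; 6 ⊕ 8 = 14.

C1 = 0, C2 = 5, C3 = 14, C4 = 10, C5 = 13, C6 = 14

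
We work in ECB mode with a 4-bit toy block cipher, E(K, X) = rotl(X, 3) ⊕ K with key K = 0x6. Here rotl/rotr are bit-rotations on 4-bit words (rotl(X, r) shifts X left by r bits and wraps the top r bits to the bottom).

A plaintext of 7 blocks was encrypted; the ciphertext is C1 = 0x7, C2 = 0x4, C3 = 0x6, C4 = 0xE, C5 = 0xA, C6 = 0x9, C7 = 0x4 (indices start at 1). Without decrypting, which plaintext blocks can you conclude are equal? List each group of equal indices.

P2 = P7

ECB encrypts each block independently with the same key, so equal ciphertext blocks imply equal plaintext blocks.
C2 = C7 = 0x4, so P2 = P7.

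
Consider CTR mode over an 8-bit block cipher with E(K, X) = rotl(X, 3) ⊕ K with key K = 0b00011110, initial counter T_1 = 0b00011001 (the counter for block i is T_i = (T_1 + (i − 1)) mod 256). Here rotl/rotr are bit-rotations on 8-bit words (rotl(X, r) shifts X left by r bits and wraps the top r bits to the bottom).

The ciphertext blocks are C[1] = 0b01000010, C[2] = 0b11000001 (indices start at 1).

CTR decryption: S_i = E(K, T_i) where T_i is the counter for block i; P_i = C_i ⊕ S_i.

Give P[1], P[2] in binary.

P[1]: T = 0b00011001, S = E(K, T) = 0b11010110; 0b01000010 ⊕ 0b11010110 = 0b10010100.
P[2]: T = 0b00011010, S = E(K, T) = 0b11001110; 0b11000001 ⊕ 0b11001110 = 0b00001111.

P[1] = 0b10010100, P[2] = 0b00001111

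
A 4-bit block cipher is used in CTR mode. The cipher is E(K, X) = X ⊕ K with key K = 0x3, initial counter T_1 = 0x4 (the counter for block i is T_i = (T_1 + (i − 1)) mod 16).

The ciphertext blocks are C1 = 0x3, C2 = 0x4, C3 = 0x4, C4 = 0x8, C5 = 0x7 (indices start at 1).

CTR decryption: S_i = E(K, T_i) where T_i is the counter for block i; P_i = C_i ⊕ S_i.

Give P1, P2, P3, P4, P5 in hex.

P1: T = 0x4, S = E(K, T) = 0x7; 0x3 ⊕ 0x7 = 0x4.
P2: T = 0x5, S = E(K, T) = 0x6; 0x4 ⊕ 0x6 = 0x2.
P3: T = 0x6, S = E(K, T) = 0x5; 0x4 ⊕ 0x5 = 0x1.
P4: T = 0x7, S = E(K, T) = 0x4; 0x8 ⊕ 0x4 = 0xC.
P5: T = 0x8, S = E(K, T) = 0xB; 0x7 ⊕ 0xB = 0xC.

P1 = 0x4, P2 = 0x2, P3 = 0x1, P4 = 0xC, P5 = 0xC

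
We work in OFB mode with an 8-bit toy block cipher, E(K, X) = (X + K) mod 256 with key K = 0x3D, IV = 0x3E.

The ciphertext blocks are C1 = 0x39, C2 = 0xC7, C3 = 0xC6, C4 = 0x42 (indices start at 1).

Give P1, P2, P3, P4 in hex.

P1 = 0x42, P2 = 0x7F, P3 = 0x33, P4 = 0x70

OFB decryption: S_i = E(K, S_{i−1}) with S_{0} = IV; P_i = C_i ⊕ S_i.
P1: S = E(K, 0x3E) = 0x7B; 0x39 ⊕ 0x7B = 0x42.
P2: S = E(K, 0x7B) = 0xB8; 0xC7 ⊕ 0xB8 = 0x7F.
P3: S = E(K, 0xB8) = 0xF5; 0xC6 ⊕ 0xF5 = 0x33.
P4: S = E(K, 0xF5) = 0x32; 0x42 ⊕ 0x32 = 0x70.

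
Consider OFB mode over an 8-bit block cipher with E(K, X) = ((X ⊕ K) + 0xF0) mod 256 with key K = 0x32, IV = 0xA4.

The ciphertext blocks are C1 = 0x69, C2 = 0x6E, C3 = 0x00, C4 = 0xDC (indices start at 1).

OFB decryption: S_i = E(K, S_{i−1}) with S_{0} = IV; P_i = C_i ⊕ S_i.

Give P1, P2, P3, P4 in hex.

P1: S = E(K, 0xA4) = 0x86; 0x69 ⊕ 0x86 = 0xEF.
P2: S = E(K, 0x86) = 0xA4; 0x6E ⊕ 0xA4 = 0xCA.
P3: S = E(K, 0xA4) = 0x86; 0x00 ⊕ 0x86 = 0x86.
P4: S = E(K, 0x86) = 0xA4; 0xDC ⊕ 0xA4 = 0x78.

P1 = 0xEF, P2 = 0xCA, P3 = 0x86, P4 = 0x78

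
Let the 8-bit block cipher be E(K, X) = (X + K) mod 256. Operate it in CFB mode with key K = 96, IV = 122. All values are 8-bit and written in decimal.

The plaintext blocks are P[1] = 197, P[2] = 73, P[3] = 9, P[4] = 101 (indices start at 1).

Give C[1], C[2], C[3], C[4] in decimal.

CFB encryption: C_i = P_i ⊕ E(K, C_{i−1}), with C_{0} = IV.
C[1]: E(K, 122) = 218; 197 ⊕ 218 = 31.
C[2]: E(K, 31) = 127; 73 ⊕ 127 = 54.
C[3]: E(K, 54) = 150; 9 ⊕ 150 = 159.
C[4]: E(K, 159) = 255; 101 ⊕ 255 = 154.

C[1] = 31, C[2] = 54, C[3] = 159, C[4] = 154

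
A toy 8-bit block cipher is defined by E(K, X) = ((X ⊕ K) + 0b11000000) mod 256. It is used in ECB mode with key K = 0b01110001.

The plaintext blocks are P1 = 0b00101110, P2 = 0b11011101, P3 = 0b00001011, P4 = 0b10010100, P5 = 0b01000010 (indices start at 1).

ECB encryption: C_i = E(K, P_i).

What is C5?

C5: E(K, 0b01000010) = 0b11110011.

C5 = 0b11110011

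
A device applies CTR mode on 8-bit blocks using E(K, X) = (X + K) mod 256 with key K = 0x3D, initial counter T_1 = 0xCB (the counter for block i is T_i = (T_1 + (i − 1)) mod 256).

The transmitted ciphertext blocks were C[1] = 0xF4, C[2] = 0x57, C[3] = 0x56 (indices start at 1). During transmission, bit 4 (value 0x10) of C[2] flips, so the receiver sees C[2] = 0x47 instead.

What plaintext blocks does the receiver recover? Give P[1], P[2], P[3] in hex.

P[1] = 0xFC, P[2] = 0x4E, P[3] = 0x5C

CTR decryption: S_i = E(K, T_i) where T_i is the counter for block i; P_i = C_i ⊕ S_i.
Only C[2] changed, to 0x47. In CTR, a change in C_i flips the same bit in P_i only; the keystream is unaffected. Decrypting the received ciphertext:
P[1]: T = 0xCB, S = E(K, T) = 0x08; 0xF4 ⊕ 0x08 = 0xFC.
P[2]: T = 0xCC, S = E(K, T) = 0x09; 0x47 ⊕ 0x09 = 0x4E.
P[3]: T = 0xCD, S = E(K, T) = 0x0A; 0x56 ⊕ 0x0A = 0x5C.
Blocks that differ from the original plaintext: P[2].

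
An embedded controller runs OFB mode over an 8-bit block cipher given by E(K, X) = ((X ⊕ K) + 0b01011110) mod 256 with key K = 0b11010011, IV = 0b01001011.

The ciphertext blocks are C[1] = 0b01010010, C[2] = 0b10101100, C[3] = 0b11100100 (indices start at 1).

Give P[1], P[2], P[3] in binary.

P[1] = 0b10100100, P[2] = 0b00101111, P[3] = 0b01001010

OFB decryption: S_i = E(K, S_{i−1}) with S_{0} = IV; P_i = C_i ⊕ S_i.
P[1]: S = E(K, 0b01001011) = 0b11110110; 0b01010010 ⊕ 0b11110110 = 0b10100100.
P[2]: S = E(K, 0b11110110) = 0b10000011; 0b10101100 ⊕ 0b10000011 = 0b00101111.
P[3]: S = E(K, 0b10000011) = 0b10101110; 0b11100100 ⊕ 0b10101110 = 0b01001010.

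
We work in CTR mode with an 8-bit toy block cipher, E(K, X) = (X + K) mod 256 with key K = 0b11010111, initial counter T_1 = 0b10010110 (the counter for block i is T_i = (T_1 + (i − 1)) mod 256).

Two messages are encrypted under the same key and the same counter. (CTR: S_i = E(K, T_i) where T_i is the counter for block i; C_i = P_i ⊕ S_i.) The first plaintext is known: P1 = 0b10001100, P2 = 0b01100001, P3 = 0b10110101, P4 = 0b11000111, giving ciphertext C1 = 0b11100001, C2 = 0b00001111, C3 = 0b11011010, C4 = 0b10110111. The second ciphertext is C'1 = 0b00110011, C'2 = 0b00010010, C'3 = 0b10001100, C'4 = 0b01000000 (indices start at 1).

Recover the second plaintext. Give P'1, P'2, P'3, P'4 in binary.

P'1 = 0b01011110, P'2 = 0b01111100, P'3 = 0b11100011, P'4 = 0b00110000

In CTR with a reused counter, both messages share the same keystream S_i, so C_i ⊕ C'_i = P_i ⊕ P'_i and thus P'_i = P_i ⊕ C_i ⊕ C'_i.
P'1: 0b10001100 ⊕ 0b11100001 ⊕ 0b00110011 = 0b01011110.
P'2: 0b01100001 ⊕ 0b00001111 ⊕ 0b00010010 = 0b01111100.
P'3: 0b10110101 ⊕ 0b11011010 ⊕ 0b10001100 = 0b11100011.
P'4: 0b11000111 ⊕ 0b10110111 ⊕ 0b01000000 = 0b00110000.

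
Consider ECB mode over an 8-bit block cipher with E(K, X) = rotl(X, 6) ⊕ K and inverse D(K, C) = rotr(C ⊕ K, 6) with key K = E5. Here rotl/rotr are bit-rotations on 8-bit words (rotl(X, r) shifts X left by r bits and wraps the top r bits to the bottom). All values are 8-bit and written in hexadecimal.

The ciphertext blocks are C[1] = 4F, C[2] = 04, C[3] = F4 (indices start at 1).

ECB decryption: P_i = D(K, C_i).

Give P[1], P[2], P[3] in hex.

P[1] = AA, P[2] = 87, P[3] = 44

P[1]: D(K, 4F) = AA.
P[2]: D(K, 04) = 87.
P[3]: D(K, F4) = 44.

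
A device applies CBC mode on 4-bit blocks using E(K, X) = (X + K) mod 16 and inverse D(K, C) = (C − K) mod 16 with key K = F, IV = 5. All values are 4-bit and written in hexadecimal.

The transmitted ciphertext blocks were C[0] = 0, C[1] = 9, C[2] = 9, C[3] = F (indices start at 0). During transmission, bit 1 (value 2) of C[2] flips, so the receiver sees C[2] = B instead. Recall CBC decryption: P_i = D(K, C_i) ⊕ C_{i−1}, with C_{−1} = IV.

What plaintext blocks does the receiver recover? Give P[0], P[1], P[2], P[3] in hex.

Only C[2] changed, to B. In CBC, a change in C_i garbles P_i and flips the same bit in P_{i+1}. Decrypting the received ciphertext:
P[0]: D(K, 0) = 1; 1 ⊕ 5 = 4.
P[1]: D(K, 9) = A; A ⊕ 0 = A.
P[2]: D(K, B) = C; C ⊕ 9 = 5.
P[3]: D(K, F) = 0; 0 ⊕ B = B.
Blocks that differ from the original plaintext: P[2], P[3].

P[0] = 4, P[1] = A, P[2] = 5, P[3] = B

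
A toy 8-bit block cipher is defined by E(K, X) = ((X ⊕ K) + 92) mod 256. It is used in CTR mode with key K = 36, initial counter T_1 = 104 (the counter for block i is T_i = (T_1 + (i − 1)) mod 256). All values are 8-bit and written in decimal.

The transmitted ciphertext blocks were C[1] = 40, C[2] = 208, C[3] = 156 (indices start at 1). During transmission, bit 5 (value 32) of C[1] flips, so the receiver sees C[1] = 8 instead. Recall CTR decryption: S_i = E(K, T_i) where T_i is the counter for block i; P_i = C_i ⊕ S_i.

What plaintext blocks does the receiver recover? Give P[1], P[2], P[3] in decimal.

Only C[1] changed, to 8. In CTR, a change in C_i flips the same bit in P_i only; the keystream is unaffected. Decrypting the received ciphertext:
P[1]: T = 104, S = E(K, T) = 168; 8 ⊕ 168 = 160.
P[2]: T = 105, S = E(K, T) = 169; 208 ⊕ 169 = 121.
P[3]: T = 106, S = E(K, T) = 170; 156 ⊕ 170 = 54.
Blocks that differ from the original plaintext: P[1].

P[1] = 160, P[2] = 121, P[3] = 54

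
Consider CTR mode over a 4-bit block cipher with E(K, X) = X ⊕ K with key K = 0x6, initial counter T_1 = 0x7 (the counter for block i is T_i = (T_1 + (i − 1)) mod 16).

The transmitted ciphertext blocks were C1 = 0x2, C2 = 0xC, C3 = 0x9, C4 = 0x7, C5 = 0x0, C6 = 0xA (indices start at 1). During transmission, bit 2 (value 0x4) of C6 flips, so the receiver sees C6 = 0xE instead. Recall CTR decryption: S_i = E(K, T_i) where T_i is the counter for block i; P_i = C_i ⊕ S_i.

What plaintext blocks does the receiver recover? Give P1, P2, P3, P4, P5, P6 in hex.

P1 = 0x3, P2 = 0x2, P3 = 0x6, P4 = 0xB, P5 = 0xD, P6 = 0x4

Only C6 changed, to 0xE. In CTR, a change in C_i flips the same bit in P_i only; the keystream is unaffected. Decrypting the received ciphertext:
P1: T = 0x7, S = E(K, T) = 0x1; 0x2 ⊕ 0x1 = 0x3.
P2: T = 0x8, S = E(K, T) = 0xE; 0xC ⊕ 0xE = 0x2.
P3: T = 0x9, S = E(K, T) = 0xF; 0x9 ⊕ 0xF = 0x6.
P4: T = 0xA, S = E(K, T) = 0xC; 0x7 ⊕ 0xC = 0xB.
P5: T = 0xB, S = E(K, T) = 0xD; 0x0 ⊕ 0xD = 0xD.
P6: T = 0xC, S = E(K, T) = 0xA; 0xE ⊕ 0xA = 0x4.
Blocks that differ from the original plaintext: P6.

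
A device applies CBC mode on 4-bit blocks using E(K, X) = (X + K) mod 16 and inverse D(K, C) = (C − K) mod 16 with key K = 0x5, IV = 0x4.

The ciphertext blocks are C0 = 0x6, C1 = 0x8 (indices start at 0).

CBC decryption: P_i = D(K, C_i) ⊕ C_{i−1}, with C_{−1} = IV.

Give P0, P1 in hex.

P0 = 0x5, P1 = 0x5

P0: D(K, 0x6) = 0x1; 0x1 ⊕ 0x4 = 0x5.
P1: D(K, 0x8) = 0x3; 0x3 ⊕ 0x6 = 0x5.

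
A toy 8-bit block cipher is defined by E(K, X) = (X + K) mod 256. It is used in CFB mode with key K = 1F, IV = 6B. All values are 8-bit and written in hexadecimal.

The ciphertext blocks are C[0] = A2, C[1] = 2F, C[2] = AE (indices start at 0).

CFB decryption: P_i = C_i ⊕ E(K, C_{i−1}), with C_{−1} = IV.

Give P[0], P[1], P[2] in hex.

P[0]: E(K, 6B) = 8A; A2 ⊕ 8A = 28.
P[1]: E(K, A2) = C1; 2F ⊕ C1 = EE.
P[2]: E(K, 2F) = 4E; AE ⊕ 4E = E0.

P[0] = 28, P[1] = EE, P[2] = E0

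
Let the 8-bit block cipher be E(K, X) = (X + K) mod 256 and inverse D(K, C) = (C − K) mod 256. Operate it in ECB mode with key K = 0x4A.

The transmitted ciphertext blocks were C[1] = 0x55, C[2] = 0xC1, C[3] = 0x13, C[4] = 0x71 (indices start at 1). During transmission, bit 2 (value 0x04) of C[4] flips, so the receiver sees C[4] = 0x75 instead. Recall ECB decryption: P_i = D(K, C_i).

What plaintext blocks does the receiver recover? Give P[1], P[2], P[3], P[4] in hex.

Only C[4] changed, to 0x75. In ECB, a change in C_i affects only P_i. Decrypting the received ciphertext:
P[1]: D(K, 0x55) = 0x0B.
P[2]: D(K, 0xC1) = 0x77.
P[3]: D(K, 0x13) = 0xC9.
P[4]: D(K, 0x75) = 0x2B.
Blocks that differ from the original plaintext: P[4].

P[1] = 0x0B, P[2] = 0x77, P[3] = 0xC9, P[4] = 0x2B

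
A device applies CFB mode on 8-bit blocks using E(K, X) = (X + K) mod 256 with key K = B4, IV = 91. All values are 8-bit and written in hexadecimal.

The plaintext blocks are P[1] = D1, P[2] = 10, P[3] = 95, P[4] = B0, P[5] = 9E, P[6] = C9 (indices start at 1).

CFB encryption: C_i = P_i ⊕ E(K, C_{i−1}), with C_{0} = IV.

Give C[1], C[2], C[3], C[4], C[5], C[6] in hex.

C[1]: E(K, 91) = 45; D1 ⊕ 45 = 94.
C[2]: E(K, 94) = 48; 10 ⊕ 48 = 58.
C[3]: E(K, 58) = 0C; 95 ⊕ 0C = 99.
C[4]: E(K, 99) = 4D; B0 ⊕ 4D = FD.
C[5]: E(K, FD) = B1; 9E ⊕ B1 = 2F.
C[6]: E(K, 2F) = E3; C9 ⊕ E3 = 2A.

C[1] = 94, C[2] = 58, C[3] = 99, C[4] = FD, C[5] = 2F, C[6] = 2A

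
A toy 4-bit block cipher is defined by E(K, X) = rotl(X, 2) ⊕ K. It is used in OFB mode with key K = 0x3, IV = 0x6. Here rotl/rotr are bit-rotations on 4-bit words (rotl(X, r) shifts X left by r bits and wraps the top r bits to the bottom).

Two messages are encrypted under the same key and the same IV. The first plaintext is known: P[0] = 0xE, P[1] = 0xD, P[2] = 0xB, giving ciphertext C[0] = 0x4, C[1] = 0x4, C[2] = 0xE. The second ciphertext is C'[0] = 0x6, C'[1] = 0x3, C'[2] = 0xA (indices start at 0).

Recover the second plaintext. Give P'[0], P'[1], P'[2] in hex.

P'[0] = 0xC, P'[1] = 0xA, P'[2] = 0xF

In OFB with a reused IV, both messages share the same keystream S_i, so C_i ⊕ C'_i = P_i ⊕ P'_i and thus P'_i = P_i ⊕ C_i ⊕ C'_i.
P'[0]: 0xE ⊕ 0x4 ⊕ 0x6 = 0xC.
P'[1]: 0xD ⊕ 0x4 ⊕ 0x3 = 0xA.
P'[2]: 0xB ⊕ 0xE ⊕ 0xA = 0xF.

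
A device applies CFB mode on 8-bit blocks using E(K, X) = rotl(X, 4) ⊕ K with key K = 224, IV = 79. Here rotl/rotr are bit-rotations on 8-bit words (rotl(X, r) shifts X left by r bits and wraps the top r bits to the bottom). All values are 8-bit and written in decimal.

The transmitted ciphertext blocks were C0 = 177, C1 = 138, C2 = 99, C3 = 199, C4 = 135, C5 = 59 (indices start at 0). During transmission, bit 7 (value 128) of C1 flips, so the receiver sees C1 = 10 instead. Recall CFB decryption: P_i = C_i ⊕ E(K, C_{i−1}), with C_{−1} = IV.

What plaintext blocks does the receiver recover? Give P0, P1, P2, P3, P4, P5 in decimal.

P0 = 165, P1 = 241, P2 = 35, P3 = 17, P4 = 27, P5 = 163

Only C1 changed, to 10. In CFB, a change in C_i flips the same bit in P_i and garbles P_{i+1}. Decrypting the received ciphertext:
P0: E(K, 79) = 20; 177 ⊕ 20 = 165.
P1: E(K, 177) = 251; 10 ⊕ 251 = 241.
P2: E(K, 10) = 64; 99 ⊕ 64 = 35.
P3: E(K, 99) = 214; 199 ⊕ 214 = 17.
P4: E(K, 199) = 156; 135 ⊕ 156 = 27.
P5: E(K, 135) = 152; 59 ⊕ 152 = 163.
Blocks that differ from the original plaintext: P1, P2.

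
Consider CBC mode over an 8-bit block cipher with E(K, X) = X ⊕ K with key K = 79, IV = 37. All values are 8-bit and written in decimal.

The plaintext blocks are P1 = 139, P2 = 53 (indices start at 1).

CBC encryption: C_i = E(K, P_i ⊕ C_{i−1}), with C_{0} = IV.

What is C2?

C2 = 155

C1: P1 ⊕ 37 = 174; E(K, 174) = 225.
C2: P2 ⊕ 225 = 212; E(K, 212) = 155.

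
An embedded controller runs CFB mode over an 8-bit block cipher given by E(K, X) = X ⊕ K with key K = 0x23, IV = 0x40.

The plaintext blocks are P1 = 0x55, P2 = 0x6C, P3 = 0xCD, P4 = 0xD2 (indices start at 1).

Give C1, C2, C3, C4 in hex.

C1 = 0x36, C2 = 0x79, C3 = 0x97, C4 = 0x66

CFB encryption: C_i = P_i ⊕ E(K, C_{i−1}), with C_{0} = IV.
C1: E(K, 0x40) = 0x63; 0x55 ⊕ 0x63 = 0x36.
C2: E(K, 0x36) = 0x15; 0x6C ⊕ 0x15 = 0x79.
C3: E(K, 0x79) = 0x5A; 0xCD ⊕ 0x5A = 0x97.
C4: E(K, 0x97) = 0xB4; 0xD2 ⊕ 0xB4 = 0x66.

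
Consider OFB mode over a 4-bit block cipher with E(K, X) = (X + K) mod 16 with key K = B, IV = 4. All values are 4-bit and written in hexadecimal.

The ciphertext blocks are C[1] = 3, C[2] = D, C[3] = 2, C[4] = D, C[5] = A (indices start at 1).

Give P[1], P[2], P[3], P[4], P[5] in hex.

P[1] = C, P[2] = 7, P[3] = 7, P[4] = D, P[5] = 1

OFB decryption: S_i = E(K, S_{i−1}) with S_{0} = IV; P_i = C_i ⊕ S_i.
P[1]: S = E(K, 4) = F; 3 ⊕ F = C.
P[2]: S = E(K, F) = A; D ⊕ A = 7.
P[3]: S = E(K, A) = 5; 2 ⊕ 5 = 7.
P[4]: S = E(K, 5) = 0; D ⊕ 0 = D.
P[5]: S = E(K, 0) = B; A ⊕ B = 1.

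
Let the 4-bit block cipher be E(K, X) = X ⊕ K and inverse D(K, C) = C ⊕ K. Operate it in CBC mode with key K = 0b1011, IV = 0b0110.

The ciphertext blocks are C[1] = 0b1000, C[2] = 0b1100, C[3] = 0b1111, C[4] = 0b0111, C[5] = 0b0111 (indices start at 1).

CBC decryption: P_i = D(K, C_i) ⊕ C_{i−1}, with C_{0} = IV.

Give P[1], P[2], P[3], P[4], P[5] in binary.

P[1] = 0b0101, P[2] = 0b1111, P[3] = 0b1000, P[4] = 0b0011, P[5] = 0b1011

P[1]: D(K, 0b1000) = 0b0011; 0b0011 ⊕ 0b0110 = 0b0101.
P[2]: D(K, 0b1100) = 0b0111; 0b0111 ⊕ 0b1000 = 0b1111.
P[3]: D(K, 0b1111) = 0b0100; 0b0100 ⊕ 0b1100 = 0b1000.
P[4]: D(K, 0b0111) = 0b1100; 0b1100 ⊕ 0b1111 = 0b0011.
P[5]: D(K, 0b0111) = 0b1100; 0b1100 ⊕ 0b0111 = 0b1011.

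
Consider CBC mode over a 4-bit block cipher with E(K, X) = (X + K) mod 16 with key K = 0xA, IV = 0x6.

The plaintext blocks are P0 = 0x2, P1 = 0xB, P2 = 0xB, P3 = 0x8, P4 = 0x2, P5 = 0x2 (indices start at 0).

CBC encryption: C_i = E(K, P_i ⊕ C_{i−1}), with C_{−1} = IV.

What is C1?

C0: P0 ⊕ 0x6 = 0x4; E(K, 0x4) = 0xE.
C1: P1 ⊕ 0xE = 0x5; E(K, 0x5) = 0xF.

C1 = 0xF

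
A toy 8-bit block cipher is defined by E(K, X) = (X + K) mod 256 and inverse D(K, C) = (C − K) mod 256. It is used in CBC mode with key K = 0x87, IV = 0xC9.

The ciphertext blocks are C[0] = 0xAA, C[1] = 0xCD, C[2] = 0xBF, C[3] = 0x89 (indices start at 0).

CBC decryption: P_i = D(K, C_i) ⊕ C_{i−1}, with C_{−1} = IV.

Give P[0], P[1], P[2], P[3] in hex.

P[0] = 0xEA, P[1] = 0xEC, P[2] = 0xF5, P[3] = 0xBD

P[0]: D(K, 0xAA) = 0x23; 0x23 ⊕ 0xC9 = 0xEA.
P[1]: D(K, 0xCD) = 0x46; 0x46 ⊕ 0xAA = 0xEC.
P[2]: D(K, 0xBF) = 0x38; 0x38 ⊕ 0xCD = 0xF5.
P[3]: D(K, 0x89) = 0x02; 0x02 ⊕ 0xBF = 0xBD.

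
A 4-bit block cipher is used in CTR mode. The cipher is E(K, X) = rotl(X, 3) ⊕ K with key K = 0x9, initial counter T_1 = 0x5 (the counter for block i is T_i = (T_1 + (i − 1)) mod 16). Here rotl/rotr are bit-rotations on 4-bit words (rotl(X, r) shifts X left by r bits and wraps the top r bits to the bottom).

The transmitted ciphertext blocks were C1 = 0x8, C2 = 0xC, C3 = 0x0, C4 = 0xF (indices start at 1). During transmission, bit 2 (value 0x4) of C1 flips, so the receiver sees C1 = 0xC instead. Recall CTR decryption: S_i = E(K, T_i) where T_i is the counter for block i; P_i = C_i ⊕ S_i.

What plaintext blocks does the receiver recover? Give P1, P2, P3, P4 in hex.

P1 = 0xF, P2 = 0x6, P3 = 0x2, P4 = 0x2

Only C1 changed, to 0xC. In CTR, a change in C_i flips the same bit in P_i only; the keystream is unaffected. Decrypting the received ciphertext:
P1: T = 0x5, S = E(K, T) = 0x3; 0xC ⊕ 0x3 = 0xF.
P2: T = 0x6, S = E(K, T) = 0xA; 0xC ⊕ 0xA = 0x6.
P3: T = 0x7, S = E(K, T) = 0x2; 0x0 ⊕ 0x2 = 0x2.
P4: T = 0x8, S = E(K, T) = 0xD; 0xF ⊕ 0xD = 0x2.
Blocks that differ from the original plaintext: P1.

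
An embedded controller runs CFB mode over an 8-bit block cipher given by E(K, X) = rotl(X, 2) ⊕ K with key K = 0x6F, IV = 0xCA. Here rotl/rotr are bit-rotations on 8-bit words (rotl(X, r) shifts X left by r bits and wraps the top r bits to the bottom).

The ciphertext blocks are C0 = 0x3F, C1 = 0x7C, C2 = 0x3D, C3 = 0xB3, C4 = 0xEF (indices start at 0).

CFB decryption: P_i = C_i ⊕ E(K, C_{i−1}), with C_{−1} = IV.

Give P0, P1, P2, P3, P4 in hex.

P0 = 0x7B, P1 = 0xEF, P2 = 0xA3, P3 = 0x28, P4 = 0x4E

P0: E(K, 0xCA) = 0x44; 0x3F ⊕ 0x44 = 0x7B.
P1: E(K, 0x3F) = 0x93; 0x7C ⊕ 0x93 = 0xEF.
P2: E(K, 0x7C) = 0x9E; 0x3D ⊕ 0x9E = 0xA3.
P3: E(K, 0x3D) = 0x9B; 0xB3 ⊕ 0x9B = 0x28.
P4: E(K, 0xB3) = 0xA1; 0xEF ⊕ 0xA1 = 0x4E.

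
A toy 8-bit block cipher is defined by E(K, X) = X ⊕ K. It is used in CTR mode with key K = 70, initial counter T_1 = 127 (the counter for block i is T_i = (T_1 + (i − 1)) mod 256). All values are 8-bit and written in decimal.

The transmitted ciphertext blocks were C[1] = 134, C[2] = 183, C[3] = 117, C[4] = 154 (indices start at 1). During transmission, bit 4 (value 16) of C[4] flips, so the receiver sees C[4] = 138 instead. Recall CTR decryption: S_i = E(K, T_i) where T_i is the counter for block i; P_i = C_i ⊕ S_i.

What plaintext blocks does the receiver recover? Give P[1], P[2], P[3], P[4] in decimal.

Only C[4] changed, to 138. In CTR, a change in C_i flips the same bit in P_i only; the keystream is unaffected. Decrypting the received ciphertext:
P[1]: T = 127, S = E(K, T) = 57; 134 ⊕ 57 = 191.
P[2]: T = 128, S = E(K, T) = 198; 183 ⊕ 198 = 113.
P[3]: T = 129, S = E(K, T) = 199; 117 ⊕ 199 = 178.
P[4]: T = 130, S = E(K, T) = 196; 138 ⊕ 196 = 78.
Blocks that differ from the original plaintext: P[4].

P[1] = 191, P[2] = 113, P[3] = 178, P[4] = 78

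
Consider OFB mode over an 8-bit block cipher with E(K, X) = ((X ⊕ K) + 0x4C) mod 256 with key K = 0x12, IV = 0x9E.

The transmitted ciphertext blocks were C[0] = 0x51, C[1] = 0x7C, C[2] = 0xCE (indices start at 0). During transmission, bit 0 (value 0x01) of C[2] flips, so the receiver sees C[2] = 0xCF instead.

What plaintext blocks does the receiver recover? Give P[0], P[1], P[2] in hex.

OFB decryption: S_i = E(K, S_{i−1}) with S_{−1} = IV; P_i = C_i ⊕ S_i.
Only C[2] changed, to 0xCF. In OFB, a change in C_i flips the same bit in P_i only; the keystream is unaffected. Decrypting the received ciphertext:
P[0]: S = E(K, 0x9E) = 0xD8; 0x51 ⊕ 0xD8 = 0x89.
P[1]: S = E(K, 0xD8) = 0x16; 0x7C ⊕ 0x16 = 0x6A.
P[2]: S = E(K, 0x16) = 0x50; 0xCF ⊕ 0x50 = 0x9F.
Blocks that differ from the original plaintext: P[2].

P[0] = 0x89, P[1] = 0x6A, P[2] = 0x9F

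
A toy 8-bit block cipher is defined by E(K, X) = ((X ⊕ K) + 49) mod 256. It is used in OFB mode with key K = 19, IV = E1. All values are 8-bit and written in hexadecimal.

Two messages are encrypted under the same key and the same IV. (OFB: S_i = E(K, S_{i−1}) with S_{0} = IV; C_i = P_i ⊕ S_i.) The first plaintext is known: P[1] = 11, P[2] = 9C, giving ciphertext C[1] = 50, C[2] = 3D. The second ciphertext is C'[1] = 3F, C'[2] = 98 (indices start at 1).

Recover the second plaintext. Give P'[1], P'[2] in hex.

In OFB with a reused IV, both messages share the same keystream S_i, so C_i ⊕ C'_i = P_i ⊕ P'_i and thus P'_i = P_i ⊕ C_i ⊕ C'_i.
P'[1]: 11 ⊕ 50 ⊕ 3F = 7E.
P'[2]: 9C ⊕ 3D ⊕ 98 = 39.

P'[1] = 7E, P'[2] = 39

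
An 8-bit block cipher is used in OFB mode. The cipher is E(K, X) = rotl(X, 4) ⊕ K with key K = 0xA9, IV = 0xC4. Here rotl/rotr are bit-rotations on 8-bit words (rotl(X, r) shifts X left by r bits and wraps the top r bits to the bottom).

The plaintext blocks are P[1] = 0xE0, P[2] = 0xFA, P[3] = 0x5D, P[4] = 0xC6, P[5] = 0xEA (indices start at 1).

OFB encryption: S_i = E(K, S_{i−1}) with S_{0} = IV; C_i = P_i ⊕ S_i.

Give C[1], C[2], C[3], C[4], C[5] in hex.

C[1] = 0x05, C[2] = 0x0D, C[3] = 0x8B, C[4] = 0x02, C[5] = 0x0F

C[1]: S = E(K, 0xC4) = 0xE5; 0xE0 ⊕ 0xE5 = 0x05.
C[2]: S = E(K, 0xE5) = 0xF7; 0xFA ⊕ 0xF7 = 0x0D.
C[3]: S = E(K, 0xF7) = 0xD6; 0x5D ⊕ 0xD6 = 0x8B.
C[4]: S = E(K, 0xD6) = 0xC4; 0xC6 ⊕ 0xC4 = 0x02.
C[5]: S = E(K, 0xC4) = 0xE5; 0xEA ⊕ 0xE5 = 0x0F.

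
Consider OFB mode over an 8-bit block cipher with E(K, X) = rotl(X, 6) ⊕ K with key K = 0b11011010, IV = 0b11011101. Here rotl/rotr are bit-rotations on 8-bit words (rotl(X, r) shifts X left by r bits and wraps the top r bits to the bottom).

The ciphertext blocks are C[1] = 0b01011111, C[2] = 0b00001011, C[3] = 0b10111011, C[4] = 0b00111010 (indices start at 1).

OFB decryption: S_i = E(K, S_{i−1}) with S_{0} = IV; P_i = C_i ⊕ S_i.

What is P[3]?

P[3] = 0b00001101

P[1]: S = E(K, 0b11011101) = 0b10101101; 0b01011111 ⊕ 0b10101101 = 0b11110010.
P[2]: S = E(K, 0b10101101) = 0b10110001; 0b00001011 ⊕ 0b10110001 = 0b10111010.
P[3]: S = E(K, 0b10110001) = 0b10110110; 0b10111011 ⊕ 0b10110110 = 0b00001101.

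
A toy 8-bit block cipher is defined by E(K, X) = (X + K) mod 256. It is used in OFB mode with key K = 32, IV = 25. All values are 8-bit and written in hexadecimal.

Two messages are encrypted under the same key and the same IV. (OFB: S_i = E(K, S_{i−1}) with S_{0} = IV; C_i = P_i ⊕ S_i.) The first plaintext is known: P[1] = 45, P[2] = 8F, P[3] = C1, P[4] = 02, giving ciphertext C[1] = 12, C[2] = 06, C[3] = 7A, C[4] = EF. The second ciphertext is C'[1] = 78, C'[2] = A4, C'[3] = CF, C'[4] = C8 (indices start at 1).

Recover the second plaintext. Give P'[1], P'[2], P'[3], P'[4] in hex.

In OFB with a reused IV, both messages share the same keystream S_i, so C_i ⊕ C'_i = P_i ⊕ P'_i and thus P'_i = P_i ⊕ C_i ⊕ C'_i.
P'[1]: 45 ⊕ 12 ⊕ 78 = 2F.
P'[2]: 8F ⊕ 06 ⊕ A4 = 2D.
P'[3]: C1 ⊕ 7A ⊕ CF = 74.
P'[4]: 02 ⊕ EF ⊕ C8 = 25.

P'[1] = 2F, P'[2] = 2D, P'[3] = 74, P'[4] = 25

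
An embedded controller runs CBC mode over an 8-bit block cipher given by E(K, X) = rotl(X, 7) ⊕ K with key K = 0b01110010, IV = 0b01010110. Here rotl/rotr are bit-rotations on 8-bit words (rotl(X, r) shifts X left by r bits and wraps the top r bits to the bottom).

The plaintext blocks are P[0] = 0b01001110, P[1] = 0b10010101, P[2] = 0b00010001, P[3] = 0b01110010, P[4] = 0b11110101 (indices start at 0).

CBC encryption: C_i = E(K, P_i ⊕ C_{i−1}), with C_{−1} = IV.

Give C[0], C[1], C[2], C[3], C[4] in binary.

C[0]: P[0] ⊕ 0b01010110 = 0b00011000; E(K, 0b00011000) = 0b01111110.
C[1]: P[1] ⊕ 0b01111110 = 0b11101011; E(K, 0b11101011) = 0b10000111.
C[2]: P[2] ⊕ 0b10000111 = 0b10010110; E(K, 0b10010110) = 0b00111001.
C[3]: P[3] ⊕ 0b00111001 = 0b01001011; E(K, 0b01001011) = 0b11010111.
C[4]: P[4] ⊕ 0b11010111 = 0b00100010; E(K, 0b00100010) = 0b01100011.

C[0] = 0b01111110, C[1] = 0b10000111, C[2] = 0b00111001, C[3] = 0b11010111, C[4] = 0b01100011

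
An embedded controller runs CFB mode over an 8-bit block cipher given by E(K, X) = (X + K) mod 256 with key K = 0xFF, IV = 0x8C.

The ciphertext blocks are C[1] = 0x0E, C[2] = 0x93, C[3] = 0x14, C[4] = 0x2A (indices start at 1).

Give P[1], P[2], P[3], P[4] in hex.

CFB decryption: P_i = C_i ⊕ E(K, C_{i−1}), with C_{0} = IV.
P[1]: E(K, 0x8C) = 0x8B; 0x0E ⊕ 0x8B = 0x85.
P[2]: E(K, 0x0E) = 0x0D; 0x93 ⊕ 0x0D = 0x9E.
P[3]: E(K, 0x93) = 0x92; 0x14 ⊕ 0x92 = 0x86.
P[4]: E(K, 0x14) = 0x13; 0x2A ⊕ 0x13 = 0x39.

P[1] = 0x85, P[2] = 0x9E, P[3] = 0x86, P[4] = 0x39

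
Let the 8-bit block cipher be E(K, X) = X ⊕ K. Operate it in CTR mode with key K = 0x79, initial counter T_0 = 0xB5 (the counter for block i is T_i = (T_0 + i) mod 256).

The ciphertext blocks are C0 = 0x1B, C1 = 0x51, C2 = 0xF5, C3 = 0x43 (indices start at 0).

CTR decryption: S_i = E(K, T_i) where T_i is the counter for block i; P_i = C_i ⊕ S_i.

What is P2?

P2 = 0x3B

P2: T = 0xB7, S = E(K, T) = 0xCE; 0xF5 ⊕ 0xCE = 0x3B.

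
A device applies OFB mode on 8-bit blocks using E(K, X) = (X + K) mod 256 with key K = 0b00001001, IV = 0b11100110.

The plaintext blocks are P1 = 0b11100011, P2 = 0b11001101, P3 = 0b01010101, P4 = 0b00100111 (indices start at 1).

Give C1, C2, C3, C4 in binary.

OFB encryption: S_i = E(K, S_{i−1}) with S_{0} = IV; C_i = P_i ⊕ S_i.
C1: S = E(K, 0b11100110) = 0b11101111; 0b11100011 ⊕ 0b11101111 = 0b00001100.
C2: S = E(K, 0b11101111) = 0b11111000; 0b11001101 ⊕ 0b11111000 = 0b00110101.
C3: S = E(K, 0b11111000) = 0b00000001; 0b01010101 ⊕ 0b00000001 = 0b01010100.
C4: S = E(K, 0b00000001) = 0b00001010; 0b00100111 ⊕ 0b00001010 = 0b00101101.

C1 = 0b00001100, C2 = 0b00110101, C3 = 0b01010100, C4 = 0b00101101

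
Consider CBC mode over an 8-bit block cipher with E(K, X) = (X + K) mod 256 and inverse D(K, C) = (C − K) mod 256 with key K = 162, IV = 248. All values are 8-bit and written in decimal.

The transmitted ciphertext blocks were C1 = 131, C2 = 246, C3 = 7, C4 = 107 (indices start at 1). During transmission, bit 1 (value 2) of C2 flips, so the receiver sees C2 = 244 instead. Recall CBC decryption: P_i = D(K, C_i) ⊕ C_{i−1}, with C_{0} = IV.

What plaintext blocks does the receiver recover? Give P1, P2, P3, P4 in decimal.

P1 = 25, P2 = 209, P3 = 145, P4 = 206

Only C2 changed, to 244. In CBC, a change in C_i garbles P_i and flips the same bit in P_{i+1}. Decrypting the received ciphertext:
P1: D(K, 131) = 225; 225 ⊕ 248 = 25.
P2: D(K, 244) = 82; 82 ⊕ 131 = 209.
P3: D(K, 7) = 101; 101 ⊕ 244 = 145.
P4: D(K, 107) = 201; 201 ⊕ 7 = 206.
Blocks that differ from the original plaintext: P2, P3.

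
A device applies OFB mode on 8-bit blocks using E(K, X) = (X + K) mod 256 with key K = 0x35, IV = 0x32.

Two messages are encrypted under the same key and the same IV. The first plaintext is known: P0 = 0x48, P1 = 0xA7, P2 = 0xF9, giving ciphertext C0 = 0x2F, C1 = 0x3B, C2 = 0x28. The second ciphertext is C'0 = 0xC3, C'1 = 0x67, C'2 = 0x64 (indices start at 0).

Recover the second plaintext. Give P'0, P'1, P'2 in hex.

In OFB with a reused IV, both messages share the same keystream S_i, so C_i ⊕ C'_i = P_i ⊕ P'_i and thus P'_i = P_i ⊕ C_i ⊕ C'_i.
P'0: 0x48 ⊕ 0x2F ⊕ 0xC3 = 0xA4.
P'1: 0xA7 ⊕ 0x3B ⊕ 0x67 = 0xFB.
P'2: 0xF9 ⊕ 0x28 ⊕ 0x64 = 0xB5.

P'0 = 0xA4, P'1 = 0xFB, P'2 = 0xB5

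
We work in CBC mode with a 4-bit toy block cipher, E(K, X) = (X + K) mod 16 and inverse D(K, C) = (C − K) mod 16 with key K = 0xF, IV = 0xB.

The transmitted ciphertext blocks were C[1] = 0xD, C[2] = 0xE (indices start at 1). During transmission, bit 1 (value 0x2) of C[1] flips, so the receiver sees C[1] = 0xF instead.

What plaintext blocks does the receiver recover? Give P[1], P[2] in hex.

CBC decryption: P_i = D(K, C_i) ⊕ C_{i−1}, with C_{0} = IV.
Only C[1] changed, to 0xF. In CBC, a change in C_i garbles P_i and flips the same bit in P_{i+1}. Decrypting the received ciphertext:
P[1]: D(K, 0xF) = 0x0; 0x0 ⊕ 0xB = 0xB.
P[2]: D(K, 0xE) = 0xF; 0xF ⊕ 0xF = 0x0.
Blocks that differ from the original plaintext: P[1], P[2].

P[1] = 0xB, P[2] = 0x0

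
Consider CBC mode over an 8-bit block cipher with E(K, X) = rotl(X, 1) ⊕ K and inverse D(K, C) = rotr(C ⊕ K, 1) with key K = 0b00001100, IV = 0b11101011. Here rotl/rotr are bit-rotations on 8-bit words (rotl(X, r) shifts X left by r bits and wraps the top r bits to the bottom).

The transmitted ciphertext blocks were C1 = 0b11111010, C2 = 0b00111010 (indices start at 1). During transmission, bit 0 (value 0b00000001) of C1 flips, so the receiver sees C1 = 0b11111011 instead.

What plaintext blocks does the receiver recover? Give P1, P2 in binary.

CBC decryption: P_i = D(K, C_i) ⊕ C_{i−1}, with C_{0} = IV.
Only C1 changed, to 0b11111011. In CBC, a change in C_i garbles P_i and flips the same bit in P_{i+1}. Decrypting the received ciphertext:
P1: D(K, 0b11111011) = 0b11111011; 0b11111011 ⊕ 0b11101011 = 0b00010000.
P2: D(K, 0b00111010) = 0b00011011; 0b00011011 ⊕ 0b11111011 = 0b11100000.
Blocks that differ from the original plaintext: P1, P2.

P1 = 0b00010000, P2 = 0b11100000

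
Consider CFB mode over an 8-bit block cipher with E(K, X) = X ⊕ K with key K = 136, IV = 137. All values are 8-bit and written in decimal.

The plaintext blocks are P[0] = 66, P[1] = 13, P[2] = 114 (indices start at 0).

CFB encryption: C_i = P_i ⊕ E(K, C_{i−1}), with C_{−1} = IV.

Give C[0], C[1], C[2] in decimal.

C[0] = 67, C[1] = 198, C[2] = 60

C[0]: E(K, 137) = 1; 66 ⊕ 1 = 67.
C[1]: E(K, 67) = 203; 13 ⊕ 203 = 198.
C[2]: E(K, 198) = 78; 114 ⊕ 78 = 60.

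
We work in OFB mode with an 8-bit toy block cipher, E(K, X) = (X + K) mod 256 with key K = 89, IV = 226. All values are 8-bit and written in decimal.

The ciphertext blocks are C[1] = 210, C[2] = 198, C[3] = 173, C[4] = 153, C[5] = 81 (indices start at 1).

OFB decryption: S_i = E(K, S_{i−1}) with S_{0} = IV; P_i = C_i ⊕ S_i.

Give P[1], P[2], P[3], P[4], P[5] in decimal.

P[1]: S = E(K, 226) = 59; 210 ⊕ 59 = 233.
P[2]: S = E(K, 59) = 148; 198 ⊕ 148 = 82.
P[3]: S = E(K, 148) = 237; 173 ⊕ 237 = 64.
P[4]: S = E(K, 237) = 70; 153 ⊕ 70 = 223.
P[5]: S = E(K, 70) = 159; 81 ⊕ 159 = 206.

P[1] = 233, P[2] = 82, P[3] = 64, P[4] = 223, P[5] = 206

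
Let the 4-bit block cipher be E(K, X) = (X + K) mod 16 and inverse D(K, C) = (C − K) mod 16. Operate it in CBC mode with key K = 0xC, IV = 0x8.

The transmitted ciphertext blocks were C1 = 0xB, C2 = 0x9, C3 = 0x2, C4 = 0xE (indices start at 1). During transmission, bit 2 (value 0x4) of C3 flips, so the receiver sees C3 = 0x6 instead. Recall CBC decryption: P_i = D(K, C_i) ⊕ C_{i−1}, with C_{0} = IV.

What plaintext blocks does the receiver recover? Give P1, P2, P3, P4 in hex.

P1 = 0x7, P2 = 0x6, P3 = 0x3, P4 = 0x4

Only C3 changed, to 0x6. In CBC, a change in C_i garbles P_i and flips the same bit in P_{i+1}. Decrypting the received ciphertext:
P1: D(K, 0xB) = 0xF; 0xF ⊕ 0x8 = 0x7.
P2: D(K, 0x9) = 0xD; 0xD ⊕ 0xB = 0x6.
P3: D(K, 0x6) = 0xA; 0xA ⊕ 0x9 = 0x3.
P4: D(K, 0xE) = 0x2; 0x2 ⊕ 0x6 = 0x4.
Blocks that differ from the original plaintext: P3, P4.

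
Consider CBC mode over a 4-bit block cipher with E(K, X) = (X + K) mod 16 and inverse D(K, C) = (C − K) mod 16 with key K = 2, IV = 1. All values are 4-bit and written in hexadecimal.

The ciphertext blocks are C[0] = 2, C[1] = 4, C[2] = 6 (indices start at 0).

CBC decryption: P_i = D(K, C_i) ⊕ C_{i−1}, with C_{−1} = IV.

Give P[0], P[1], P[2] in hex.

P[0]: D(K, 2) = 0; 0 ⊕ 1 = 1.
P[1]: D(K, 4) = 2; 2 ⊕ 2 = 0.
P[2]: D(K, 6) = 4; 4 ⊕ 4 = 0.

P[0] = 1, P[1] = 0, P[2] = 0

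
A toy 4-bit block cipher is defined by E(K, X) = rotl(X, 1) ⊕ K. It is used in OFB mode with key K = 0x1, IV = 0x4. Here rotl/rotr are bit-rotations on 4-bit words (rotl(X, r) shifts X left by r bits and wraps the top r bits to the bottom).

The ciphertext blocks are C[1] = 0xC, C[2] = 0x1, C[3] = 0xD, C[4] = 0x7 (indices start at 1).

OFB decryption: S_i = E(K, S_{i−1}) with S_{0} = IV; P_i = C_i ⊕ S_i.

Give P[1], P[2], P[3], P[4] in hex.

P[1] = 0x5, P[2] = 0x3, P[3] = 0x8, P[4] = 0xC

P[1]: S = E(K, 0x4) = 0x9; 0xC ⊕ 0x9 = 0x5.
P[2]: S = E(K, 0x9) = 0x2; 0x1 ⊕ 0x2 = 0x3.
P[3]: S = E(K, 0x2) = 0x5; 0xD ⊕ 0x5 = 0x8.
P[4]: S = E(K, 0x5) = 0xB; 0x7 ⊕ 0xB = 0xC.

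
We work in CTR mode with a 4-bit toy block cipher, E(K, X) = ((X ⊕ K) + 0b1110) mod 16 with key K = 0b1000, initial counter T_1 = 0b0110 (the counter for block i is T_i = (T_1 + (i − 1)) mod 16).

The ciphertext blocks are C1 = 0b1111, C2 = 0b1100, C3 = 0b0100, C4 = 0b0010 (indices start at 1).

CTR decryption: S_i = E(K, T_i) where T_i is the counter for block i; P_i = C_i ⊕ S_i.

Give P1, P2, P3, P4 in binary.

P1 = 0b0011, P2 = 0b0001, P3 = 0b1010, P4 = 0b1101

P1: T = 0b0110, S = E(K, T) = 0b1100; 0b1111 ⊕ 0b1100 = 0b0011.
P2: T = 0b0111, S = E(K, T) = 0b1101; 0b1100 ⊕ 0b1101 = 0b0001.
P3: T = 0b1000, S = E(K, T) = 0b1110; 0b0100 ⊕ 0b1110 = 0b1010.
P4: T = 0b1001, S = E(K, T) = 0b1111; 0b0010 ⊕ 0b1111 = 0b1101.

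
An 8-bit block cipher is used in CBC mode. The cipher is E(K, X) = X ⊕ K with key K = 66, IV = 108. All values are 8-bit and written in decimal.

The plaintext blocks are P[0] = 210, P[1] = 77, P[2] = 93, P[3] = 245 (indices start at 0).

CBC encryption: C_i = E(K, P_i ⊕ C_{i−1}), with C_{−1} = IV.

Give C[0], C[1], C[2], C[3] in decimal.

C[0] = 252, C[1] = 243, C[2] = 236, C[3] = 91

C[0]: P[0] ⊕ 108 = 190; E(K, 190) = 252.
C[1]: P[1] ⊕ 252 = 177; E(K, 177) = 243.
C[2]: P[2] ⊕ 243 = 174; E(K, 174) = 236.
C[3]: P[3] ⊕ 236 = 25; E(K, 25) = 91.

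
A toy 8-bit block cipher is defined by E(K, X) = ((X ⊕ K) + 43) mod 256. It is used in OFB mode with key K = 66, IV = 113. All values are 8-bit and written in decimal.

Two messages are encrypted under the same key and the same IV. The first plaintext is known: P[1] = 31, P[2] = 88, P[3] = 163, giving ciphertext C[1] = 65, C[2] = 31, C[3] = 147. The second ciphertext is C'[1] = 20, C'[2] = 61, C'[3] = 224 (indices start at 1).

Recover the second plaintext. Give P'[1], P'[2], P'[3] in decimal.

P'[1] = 74, P'[2] = 122, P'[3] = 208

In OFB with a reused IV, both messages share the same keystream S_i, so C_i ⊕ C'_i = P_i ⊕ P'_i and thus P'_i = P_i ⊕ C_i ⊕ C'_i.
P'[1]: 31 ⊕ 65 ⊕ 20 = 74.
P'[2]: 88 ⊕ 31 ⊕ 61 = 122.
P'[3]: 163 ⊕ 147 ⊕ 224 = 208.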